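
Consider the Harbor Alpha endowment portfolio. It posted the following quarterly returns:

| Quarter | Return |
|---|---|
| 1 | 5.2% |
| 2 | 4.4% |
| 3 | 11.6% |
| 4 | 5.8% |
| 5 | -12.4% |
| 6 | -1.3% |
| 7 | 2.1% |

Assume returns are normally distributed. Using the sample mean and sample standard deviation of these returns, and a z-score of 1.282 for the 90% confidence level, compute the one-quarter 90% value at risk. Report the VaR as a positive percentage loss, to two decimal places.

μ = (5.2 + 4.4 + 11.6 + 5.8 − 12.4 − 1.3 + 2.1) / 7 = 2.2000%
Sample std dev = √[340.5800 / 6] = 7.5341%
VaR = −(μ − z·σ) = −(2.2000 − 1.282 × 7.5341) = −(-7.4587) = 7.4587%

7.46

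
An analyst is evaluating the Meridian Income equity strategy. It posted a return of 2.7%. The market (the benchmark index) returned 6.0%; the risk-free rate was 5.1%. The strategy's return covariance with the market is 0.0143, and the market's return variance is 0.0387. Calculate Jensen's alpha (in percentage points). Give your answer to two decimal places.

-2.73

β = Cov / Var = 0.0143 / 0.0387 = 0.3695
E[R] = Rf + β(Rm − Rf) = 5.1% + 0.3695 × (6.0% − 5.1%) = 5.4326%
α = Rp − E[R] = 2.7% − 5.4326% = -2.7326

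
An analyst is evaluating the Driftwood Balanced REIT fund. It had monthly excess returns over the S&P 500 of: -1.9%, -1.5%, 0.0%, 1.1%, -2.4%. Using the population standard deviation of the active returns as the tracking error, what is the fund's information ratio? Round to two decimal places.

-0.72

Mean return r̄ = -4.70 / 5 = -0.9400%
Σ(r − r̄)² = (-1.9 − (-0.9400))² + (-1.5 − (-0.9400))² + (0 − (-0.9400))² + … = 8.4120
σ = √[8.4120 / 5] = 1.2971%
IR = r̄ / tracking error = -0.9400 / 1.2971 = -0.7247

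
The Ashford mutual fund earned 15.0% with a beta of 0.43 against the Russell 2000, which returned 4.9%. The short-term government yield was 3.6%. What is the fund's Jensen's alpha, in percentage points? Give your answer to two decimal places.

CAPM expected return = Rf + β(Rm − Rf) = 3.6% + 0.43 × (4.9% − 3.6%) = 3.6 + 0.43 × 1.30 = 4.1590%
Jensen's α = Rp − E[R] = 15.0% − 4.1590% = 10.8410

10.84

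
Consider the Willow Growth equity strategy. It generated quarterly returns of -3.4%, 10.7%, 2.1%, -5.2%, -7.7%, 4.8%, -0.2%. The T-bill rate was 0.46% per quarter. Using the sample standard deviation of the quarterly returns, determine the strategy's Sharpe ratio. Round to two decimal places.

-0.05

μ = (-3.4 + 10.7 + 2.1 − 5.2 − 7.7 + 4.8 − 0.2) / 7 = 1.10 / 7 = 0.1571%
Sample std dev = √[239.6971 / 6] = 6.3206%
Sharpe = (μ − rf) / σ = (0.1571 − 0.46) / 6.3206 = -0.3029 / 6.3206 = -0.0479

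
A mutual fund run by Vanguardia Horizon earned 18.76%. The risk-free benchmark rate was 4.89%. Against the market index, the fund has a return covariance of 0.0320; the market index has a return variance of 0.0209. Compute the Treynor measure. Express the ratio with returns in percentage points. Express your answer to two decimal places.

9.06

β = Cov / Var = 0.0320 / 0.0209 = 1.5311
Treynor = (Rp − Rf) / β = (18.76% − 4.89%) / 1.5311 = 13.87 / 1.5311 = 9.0588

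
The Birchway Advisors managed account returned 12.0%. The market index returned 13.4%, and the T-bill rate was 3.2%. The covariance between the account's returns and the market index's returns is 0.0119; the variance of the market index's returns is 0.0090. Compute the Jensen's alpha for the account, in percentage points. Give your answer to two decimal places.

-4.69

β = Cov / Var = 0.0119 / 0.0090 = 1.3222
E[R] = Rf + β(Rm − Rf) = 3.2% + 1.3222 × (13.4% − 3.2%) = 16.6864%
α = Rp − E[R] = 12.0% − 16.6864% = -4.6864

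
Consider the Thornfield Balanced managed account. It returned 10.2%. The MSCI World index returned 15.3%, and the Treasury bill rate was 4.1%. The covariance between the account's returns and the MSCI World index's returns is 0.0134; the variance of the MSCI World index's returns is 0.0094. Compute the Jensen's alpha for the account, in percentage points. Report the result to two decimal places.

-9.87

β = Cov / Var = 0.0134 / 0.0094 = 1.4255
E[R] = Rf + β(Rm − Rf) = 4.1% + 1.4255 × (15.3% − 4.1%) = 20.0656%
α = Rp − E[R] = 10.2% − 20.0656% = -9.8656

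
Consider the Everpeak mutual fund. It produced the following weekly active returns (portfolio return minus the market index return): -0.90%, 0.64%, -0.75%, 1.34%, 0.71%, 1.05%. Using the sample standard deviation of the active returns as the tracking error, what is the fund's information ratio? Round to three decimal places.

0.369

r̄ = (-0.9 + 0.64 − 0.75 + 1.34 + 0.71 + 1.05) / 6 = 0.3483%
Σ(r − r̄)² = (-0.9 − 0.3483)² + (0.64 − 0.3483)² + (-0.75 − 0.3483)² + … = 4.4563
σ = √[4.4563 / 5] = 0.9441%
IR = r̄ / tracking error = 0.3483 / 0.9441 = 0.3689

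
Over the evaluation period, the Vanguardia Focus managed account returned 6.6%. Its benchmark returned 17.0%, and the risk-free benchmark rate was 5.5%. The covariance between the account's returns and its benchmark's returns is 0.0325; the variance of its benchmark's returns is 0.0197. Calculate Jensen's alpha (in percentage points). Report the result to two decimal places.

β = Cov / Var = 0.0325 / 0.0197 = 1.6497
E[R] = Rf + β(Rm − Rf) = 5.5% + 1.6497 × (17.0% − 5.5%) = 24.4716%
α = Rp − E[R] = 6.6% − 24.4716% = -17.8716

-17.87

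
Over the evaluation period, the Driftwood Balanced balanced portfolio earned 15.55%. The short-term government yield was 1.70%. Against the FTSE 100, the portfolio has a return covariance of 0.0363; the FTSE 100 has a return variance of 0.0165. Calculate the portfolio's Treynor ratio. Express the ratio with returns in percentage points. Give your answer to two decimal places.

6.30

β = Cov / Var = 0.0363 / 0.0165 = 2.2000
Treynor = (Rp − Rf) / β = (15.55% − 1.70%) / 2.2000 = 13.85 / 2.2000 = 6.2955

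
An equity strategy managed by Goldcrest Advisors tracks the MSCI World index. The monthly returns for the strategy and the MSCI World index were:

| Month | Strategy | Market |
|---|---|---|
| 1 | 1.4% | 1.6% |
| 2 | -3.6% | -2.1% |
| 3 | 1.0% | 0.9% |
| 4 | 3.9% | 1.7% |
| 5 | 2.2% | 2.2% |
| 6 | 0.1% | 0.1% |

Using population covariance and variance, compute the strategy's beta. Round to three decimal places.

1.506

r̄p = 0.8333%,  r̄m = 0.7333%
Cov = Σ(rp − r̄p)(rm − r̄m) / 6 = 3.0856
Var(rm) = Σ(rm − r̄m)² / 6 = 2.0489
β = Cov / Var = 3.0856 / 2.0489 = 1.5060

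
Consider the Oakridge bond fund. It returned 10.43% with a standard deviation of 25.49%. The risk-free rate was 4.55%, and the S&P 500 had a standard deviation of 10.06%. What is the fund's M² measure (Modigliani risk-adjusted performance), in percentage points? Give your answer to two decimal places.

6.87

Sharpe = (Rp − Rf) / σp = (10.43% − 4.55%) / 25.49% = 0.2307
M² = Rf + Sharpe × σm = 4.55% + 0.2307 × 10.06% = 6.8708%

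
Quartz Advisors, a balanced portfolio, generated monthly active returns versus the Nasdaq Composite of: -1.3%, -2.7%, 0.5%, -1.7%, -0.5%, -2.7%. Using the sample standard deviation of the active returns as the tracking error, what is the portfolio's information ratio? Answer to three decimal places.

r̄ = (-1.3 − 2.7 + 0.5 − 1.7 − 0.5 − 2.7) / 6 = -1.4000%
Σ(r − r̄)² = 7.9000; sample σ = √(7.9000/5) = 1.2570%
IR = r̄ / tracking error = -1.4000 / 1.2570 = -1.1138

-1.114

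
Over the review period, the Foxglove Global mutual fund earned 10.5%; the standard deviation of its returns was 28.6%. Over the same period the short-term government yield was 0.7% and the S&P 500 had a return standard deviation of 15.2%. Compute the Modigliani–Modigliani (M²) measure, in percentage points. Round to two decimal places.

Sharpe = (Rp − Rf) / σp = (10.5% − 0.7%) / 28.6% = 0.3427
M² = Rf + Sharpe × σm = 0.7% + 0.3427 × 15.2% = 5.9090%

5.91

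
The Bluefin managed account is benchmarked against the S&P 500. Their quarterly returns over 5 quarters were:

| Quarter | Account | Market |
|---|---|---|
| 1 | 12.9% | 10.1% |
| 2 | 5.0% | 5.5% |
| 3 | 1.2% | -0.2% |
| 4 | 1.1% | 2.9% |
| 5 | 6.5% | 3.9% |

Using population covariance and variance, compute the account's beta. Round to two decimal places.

r̄p = 5.3400%,  r̄m = 4.4400%
Cov = Σ(rp − r̄p)(rm − r̄m) / 5 = 13.5084
Var(rm) = Σ(rm − r̄m)² / 5 = 11.4704
β = Cov / Var = 13.5084 / 11.4704 = 1.1777

1.18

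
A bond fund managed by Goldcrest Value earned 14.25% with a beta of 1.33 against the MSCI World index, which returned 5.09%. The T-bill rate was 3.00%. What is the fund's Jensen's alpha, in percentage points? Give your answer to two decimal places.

8.47

CAPM expected return = Rf + β(Rm − Rf) = 3.00% + 1.33 × (5.09% − 3.00%) = 3 + 1.33 × 2.09 = 5.7797%
Jensen's α = Rp − E[R] = 14.25% − 5.7797% = 8.4703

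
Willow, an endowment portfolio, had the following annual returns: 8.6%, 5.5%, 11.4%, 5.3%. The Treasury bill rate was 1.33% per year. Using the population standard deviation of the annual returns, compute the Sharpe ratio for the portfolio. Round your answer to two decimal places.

2.54

r̄ = (8.6 + 5.5 + 11.4 + 5.3) / 4 = 7.7000%
Σ(r − r̄)² = 25.1000; population σ = √(25.1000/4) = 2.5050%
Sharpe = (r̄ − rf) / σ = (7.7000 − 1.33) / 2.5050 = 6.3700 / 2.5050 = 2.5429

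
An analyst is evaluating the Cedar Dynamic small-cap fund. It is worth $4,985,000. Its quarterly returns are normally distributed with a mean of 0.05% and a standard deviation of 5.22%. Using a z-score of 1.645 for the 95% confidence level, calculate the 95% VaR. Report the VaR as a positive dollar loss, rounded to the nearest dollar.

$425,564

Return at the 95% tail: μ − z·σ = 0.05% − 1.645 × 5.22% = 0.05 − 8.5869 = -8.5369%
VaR = −(-8.5369%) × $4,985,000 = 8.5369% × $4,985,000 = $425,564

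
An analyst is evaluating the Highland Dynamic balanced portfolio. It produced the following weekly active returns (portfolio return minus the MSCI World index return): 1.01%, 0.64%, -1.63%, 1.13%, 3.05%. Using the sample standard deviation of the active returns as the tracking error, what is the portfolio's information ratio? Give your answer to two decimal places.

μ = (1.01 + 0.64 − 1.63 + 1.13 + 3.05) / 5 = 0.8400%
Σ(r − μ)² = (1.01 − 0.8400)² + (0.64 − 0.8400)² + … = 11.1380
σ = √[11.1380 / 4] = 1.6687%
IR = μ / tracking error = 0.8400 / 1.6687 = 0.5034

0.50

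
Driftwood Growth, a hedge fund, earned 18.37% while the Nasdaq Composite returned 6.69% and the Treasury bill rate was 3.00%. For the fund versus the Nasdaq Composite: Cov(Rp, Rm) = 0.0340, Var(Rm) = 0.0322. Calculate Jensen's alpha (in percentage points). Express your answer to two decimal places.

11.47

β = Cov / Var = 0.0340 / 0.0322 = 1.0559
E[R] = Rf + β(Rm − Rf) = 3.00% + 1.0559 × (6.69% − 3.00%) = 6.8963%
α = Rp − E[R] = 18.37% − 6.8963% = 11.4737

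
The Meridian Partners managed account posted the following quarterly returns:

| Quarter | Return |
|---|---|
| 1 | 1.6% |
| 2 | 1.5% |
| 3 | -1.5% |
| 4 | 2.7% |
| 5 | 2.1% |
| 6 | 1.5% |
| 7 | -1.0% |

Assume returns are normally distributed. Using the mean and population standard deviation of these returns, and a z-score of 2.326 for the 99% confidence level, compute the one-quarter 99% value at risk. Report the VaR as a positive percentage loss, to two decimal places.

μ = (1.6 + 1.5 − 1.5 + 2.7 + 2.1 + 1.5 − 1) / 7 = 6.90 / 7 = 0.9857%
Σ(r − μ)² = (1.6 − 0.9857)² + (1.5 − 0.9857)² + (-1.5 − 0.9857)² + … = 15.2086
population σ = √(15.2086 / 7) = √2.1727 = 1.4740%
VaR = −(μ − z·σ) = −(0.9857 − 2.326 × 1.4740) = −(-2.4428) = 2.4428%

2.44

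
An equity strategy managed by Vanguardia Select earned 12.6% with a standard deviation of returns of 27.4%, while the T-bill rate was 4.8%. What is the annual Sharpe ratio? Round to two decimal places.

0.28

Sharpe = (Rp − Rf) / σp = (12.6% − 4.8%) / 27.4% = 7.80% / 27.4% = 0.2847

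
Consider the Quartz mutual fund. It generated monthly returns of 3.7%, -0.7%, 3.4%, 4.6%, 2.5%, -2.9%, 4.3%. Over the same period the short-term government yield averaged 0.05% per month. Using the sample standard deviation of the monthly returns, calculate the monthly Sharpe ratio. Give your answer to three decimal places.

0.732

r̄ = (3.7 − 0.7 + 3.4 + 4.6 + 2.5 − 2.9 + 4.3) / 7 = 2.1286%
Σ(r − r̄)² = 48.3343; sample σ = √(48.3343/6) = 2.8383%
Sharpe = (r̄ − rf) / σ = (2.1286 − 0.05) / 2.8383 = 2.0786 / 2.8383 = 0.7323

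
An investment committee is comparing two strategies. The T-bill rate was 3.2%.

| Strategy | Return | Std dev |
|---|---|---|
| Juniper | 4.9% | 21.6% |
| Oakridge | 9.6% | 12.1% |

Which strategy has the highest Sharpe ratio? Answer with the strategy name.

Juniper: Sharpe ratio = (4.9% − 3.2%) / 21.6% = 0.079
Oakridge: Sharpe ratio = (9.6% − 3.2%) / 12.1% = 0.529
Highest: Oakridge (0.529).

Oakridge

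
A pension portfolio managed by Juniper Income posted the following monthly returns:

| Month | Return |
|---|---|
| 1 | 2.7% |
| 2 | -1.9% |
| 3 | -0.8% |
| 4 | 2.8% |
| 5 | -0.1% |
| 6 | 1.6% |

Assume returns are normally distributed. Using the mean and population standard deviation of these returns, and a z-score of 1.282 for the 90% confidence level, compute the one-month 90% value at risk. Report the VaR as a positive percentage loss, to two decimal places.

1.56

r̄ = (2.7 − 1.9 − 0.8 + 2.8 − 0.1 + 1.6) / 6 = 0.7167%
Population std dev = √[18.8683 / 6] = 1.7733%
VaR = −(r̄ − z·σ) = −(0.7167 − 1.282 × 1.7733) = −(-1.5567) = 1.5567%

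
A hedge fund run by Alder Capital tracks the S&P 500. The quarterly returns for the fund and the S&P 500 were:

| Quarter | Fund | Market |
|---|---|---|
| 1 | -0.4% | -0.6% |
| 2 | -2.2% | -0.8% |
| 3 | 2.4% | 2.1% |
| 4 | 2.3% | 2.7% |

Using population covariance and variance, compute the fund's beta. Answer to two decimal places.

r̄p = 0.5250%,  r̄m = 0.8500%
Cov = Σ(rp − r̄p)(rm − r̄m) / 4 = 2.8663
Var(rm) = Σ(rm − r̄m)² / 4 = 2.4525
β = Cov / Var = 2.8663 / 2.4525 = 1.1687

1.17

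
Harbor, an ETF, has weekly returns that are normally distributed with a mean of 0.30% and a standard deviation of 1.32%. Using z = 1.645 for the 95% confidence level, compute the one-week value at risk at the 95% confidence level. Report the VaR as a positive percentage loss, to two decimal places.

VaR (as % loss) = −(μ − z·σ) = −(0.30% − 1.645 × 1.32%) = −(-1.8714%) = 1.8714%

1.87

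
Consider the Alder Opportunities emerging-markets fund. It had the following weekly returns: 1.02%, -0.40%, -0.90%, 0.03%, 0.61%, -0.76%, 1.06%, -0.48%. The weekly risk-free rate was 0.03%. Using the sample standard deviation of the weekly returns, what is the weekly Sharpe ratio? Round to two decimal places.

μ = (1.02 − 0.4 − 0.9 + 0.03 + 0.61 − 0.76 + 1.06 − 0.48) / 8 = 0.180 / 8 = 0.0225%
Sample std dev = √[4.3110 / 7] = 0.7848%
Sharpe = (μ − rf) / σ = (0.0225 − 0.03) / 0.7848 = -0.0075 / 0.7848 = -0.0096

-0.01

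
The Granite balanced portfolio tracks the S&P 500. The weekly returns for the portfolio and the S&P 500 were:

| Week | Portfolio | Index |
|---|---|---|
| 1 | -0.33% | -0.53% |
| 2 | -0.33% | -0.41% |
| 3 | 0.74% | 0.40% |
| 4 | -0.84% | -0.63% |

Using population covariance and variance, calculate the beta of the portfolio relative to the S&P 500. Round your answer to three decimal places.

1.376

r̄p = -0.1900%,  r̄m = -0.2925%
Cov = Σ(rp − r̄p)(rm − r̄m) / 4 = 0.2283
Var(rm) = Σ(rm − r̄m)² / 4 = 0.1659
β = Cov / Var = 0.2283 / 0.1659 = 1.3761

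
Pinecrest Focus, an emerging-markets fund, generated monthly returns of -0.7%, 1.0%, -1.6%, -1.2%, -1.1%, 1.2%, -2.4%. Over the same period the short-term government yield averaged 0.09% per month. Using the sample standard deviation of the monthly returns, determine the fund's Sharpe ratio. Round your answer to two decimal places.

-0.58

Mean return r̄ = -4.80 / 7 = -0.6857%
Sample std dev = √[10.6086 / 6] = 1.3297%
Sharpe = (r̄ − rf) / σ = (-0.6857 − 0.09) / 1.3297 = -0.7757 / 1.3297 = -0.5834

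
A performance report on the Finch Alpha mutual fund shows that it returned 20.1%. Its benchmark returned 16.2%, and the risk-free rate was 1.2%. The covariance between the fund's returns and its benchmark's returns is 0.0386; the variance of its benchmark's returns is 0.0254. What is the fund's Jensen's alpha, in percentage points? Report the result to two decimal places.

-3.90

β = Cov / Var = 0.0386 / 0.0254 = 1.5197
E[R] = Rf + β(Rm − Rf) = 1.2% + 1.5197 × (16.2% − 1.2%) = 23.9955%
α = Rp − E[R] = 20.1% − 23.9955% = -3.8955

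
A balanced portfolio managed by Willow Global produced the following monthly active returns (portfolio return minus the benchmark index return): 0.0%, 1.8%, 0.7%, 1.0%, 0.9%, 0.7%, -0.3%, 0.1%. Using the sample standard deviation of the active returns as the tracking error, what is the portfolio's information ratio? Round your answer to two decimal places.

0.92

Mean return μ = 4.90 / 8 = 0.6125%
Σ(r − μ)² = 3.1288; sample σ = √(3.1288/7) = 0.6686%
IR = μ / tracking error = 0.6125 / 0.6686 = 0.9161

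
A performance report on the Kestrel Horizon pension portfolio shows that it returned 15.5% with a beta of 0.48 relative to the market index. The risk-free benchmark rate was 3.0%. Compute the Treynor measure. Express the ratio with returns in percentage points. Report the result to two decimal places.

Treynor = (Rp − Rf) / β = (15.5% − 3.0%) / 0.48 = 12.50 / 0.48 = 26.0417

26.04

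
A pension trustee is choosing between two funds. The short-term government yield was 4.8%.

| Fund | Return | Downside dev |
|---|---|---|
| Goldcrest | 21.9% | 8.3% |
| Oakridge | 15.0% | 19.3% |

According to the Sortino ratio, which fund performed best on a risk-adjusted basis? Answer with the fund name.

Goldcrest: Sortino ratio = (21.9% − 4.8%) / 8.3% = 2.060
Oakridge: Sortino ratio = (15.0% − 4.8%) / 19.3% = 0.528
Highest: Goldcrest (2.060).

Goldcrest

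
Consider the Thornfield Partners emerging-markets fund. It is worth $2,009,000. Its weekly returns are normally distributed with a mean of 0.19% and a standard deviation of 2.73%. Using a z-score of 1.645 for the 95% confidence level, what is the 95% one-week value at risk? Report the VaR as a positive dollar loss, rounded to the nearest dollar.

Return at the 95% tail: μ − z·σ = 0.19% − 1.645 × 2.73% = 0.19 − 4.49085 = -4.30085%
VaR = −(-4.30085%) × $2,009,000 = 4.30085% × $2,009,000 = $86,404

$86,404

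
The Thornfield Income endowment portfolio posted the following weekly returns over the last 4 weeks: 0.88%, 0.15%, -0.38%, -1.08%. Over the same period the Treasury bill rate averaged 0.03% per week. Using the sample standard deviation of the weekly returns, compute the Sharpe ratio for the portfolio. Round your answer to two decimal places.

μ = (0.88 + 0.15 − 0.38 − 1.08) / 4 = -0.430 / 4 = -0.1075%
Sample std dev = √[2.0615 / 3] = 0.8290%
Sharpe = (μ − rf) / σ = (-0.1075 − 0.03) / 0.8290 = -0.1375 / 0.8290 = -0.1659

-0.17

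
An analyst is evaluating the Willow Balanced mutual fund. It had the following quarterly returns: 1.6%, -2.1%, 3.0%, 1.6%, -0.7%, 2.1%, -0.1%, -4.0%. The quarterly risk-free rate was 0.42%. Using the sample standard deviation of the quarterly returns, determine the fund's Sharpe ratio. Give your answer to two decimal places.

μ = (1.6 − 2.1 + 3 + 1.6 − 0.7 + 2.1 − 0.1 − 4) / 8 = 0.1750%
Sample std dev = √[39.1950 / 7] = 2.3663%
Sharpe = (μ − rf) / σ = (0.1750 − 0.42) / 2.3663 = -0.2450 / 2.3663 = -0.1035

-0.10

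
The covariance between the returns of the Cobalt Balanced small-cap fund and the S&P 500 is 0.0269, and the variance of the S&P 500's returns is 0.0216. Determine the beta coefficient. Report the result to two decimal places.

β = Cov(Rp, Rm) / Var(Rm) = 0.0269 / 0.0216 = 1.2454

1.25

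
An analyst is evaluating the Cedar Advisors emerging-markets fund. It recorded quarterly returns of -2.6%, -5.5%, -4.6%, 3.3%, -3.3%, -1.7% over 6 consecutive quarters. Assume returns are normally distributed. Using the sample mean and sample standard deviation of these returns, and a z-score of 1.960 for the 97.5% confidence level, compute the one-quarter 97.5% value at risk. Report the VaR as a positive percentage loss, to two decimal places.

8.49

Mean return r̄ = -14.40 / 6 = -2.4000%
Sample σ = √[Σ(r − r̄)² / 5] = √[48.2800 / 5] = √9.6560 = 3.1074%
VaR = −(r̄ − z·σ) = −(-2.4000 − 1.960 × 3.1074) = −(-8.4905) = 8.4905%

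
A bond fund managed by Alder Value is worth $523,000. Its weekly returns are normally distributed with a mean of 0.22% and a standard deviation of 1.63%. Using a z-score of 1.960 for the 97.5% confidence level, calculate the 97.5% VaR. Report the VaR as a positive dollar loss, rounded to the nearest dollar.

$15,558

Return at the 97.5% tail: μ − z·σ = 0.22% − 1.960 × 1.63% = 0.22 − 3.1948 = -2.9748%
VaR = −(-2.9748%) × $523,000 = 2.9748% × $523,000 = $15,558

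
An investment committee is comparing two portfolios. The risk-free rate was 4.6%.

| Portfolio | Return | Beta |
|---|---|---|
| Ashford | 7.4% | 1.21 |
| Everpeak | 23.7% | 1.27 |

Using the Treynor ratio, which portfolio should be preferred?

Ashford: Treynor = (7.4% − 4.6%) / 1.21 = 2.314
Everpeak: Treynor = (23.7% − 4.6%) / 1.27 = 15.039
Highest: Everpeak (15.039).

Everpeak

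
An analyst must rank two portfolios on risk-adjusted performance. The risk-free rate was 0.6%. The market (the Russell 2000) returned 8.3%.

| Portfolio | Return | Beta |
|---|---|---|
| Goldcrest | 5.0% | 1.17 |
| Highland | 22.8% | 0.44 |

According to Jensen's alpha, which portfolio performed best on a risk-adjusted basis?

Highland

Goldcrest: α = 5.0% − [0.6% + 1.17 × (8.3% − 0.6%)] = -4.609
Highland: α = 22.8% − [0.6% + 0.44 × (8.3% − 0.6%)] = 18.812
Highest: Highland (18.812).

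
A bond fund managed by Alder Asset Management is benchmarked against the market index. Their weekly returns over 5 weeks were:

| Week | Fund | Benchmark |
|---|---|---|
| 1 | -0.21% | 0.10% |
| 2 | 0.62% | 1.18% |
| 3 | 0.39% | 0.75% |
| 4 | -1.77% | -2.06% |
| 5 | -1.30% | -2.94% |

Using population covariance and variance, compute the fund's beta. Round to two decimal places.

0.54

r̄p = -0.4540%,  r̄m = -0.5940%
Cov = Σ(rp − r̄p)(rm − r̄m) / 5 = 1.4246
Var(rm) = Σ(rm − r̄m)² / 5 = 2.6176
β = Cov / Var = 1.4246 / 2.6176 = 0.5442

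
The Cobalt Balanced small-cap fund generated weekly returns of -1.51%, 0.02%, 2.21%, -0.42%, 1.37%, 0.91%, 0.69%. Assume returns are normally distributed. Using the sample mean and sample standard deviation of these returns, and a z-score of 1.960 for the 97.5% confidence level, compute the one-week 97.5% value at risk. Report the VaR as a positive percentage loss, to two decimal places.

μ = (-1.51 + 0.02 + 2.21 − 0.42 + 1.37 + 0.91 + 0.69) / 7 = 0.4671%
Sample std dev = √[8.9945 / 6] = 1.2244%
VaR = −(μ − z·σ) = −(0.4671 − 1.960 × 1.2244) = −(-1.9327) = 1.9327%

1.93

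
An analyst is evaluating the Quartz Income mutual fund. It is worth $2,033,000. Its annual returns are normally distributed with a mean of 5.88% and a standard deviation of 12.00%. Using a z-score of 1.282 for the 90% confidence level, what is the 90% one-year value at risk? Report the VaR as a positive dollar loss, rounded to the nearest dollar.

$193,216

Return at the 90% tail: μ − z·σ = 5.88% − 1.282 × 12.00% = 5.88 − 15.3840 = -9.5040%
VaR = −(-9.5040%) × $2,033,000 = 9.5040% × $2,033,000 = $193,216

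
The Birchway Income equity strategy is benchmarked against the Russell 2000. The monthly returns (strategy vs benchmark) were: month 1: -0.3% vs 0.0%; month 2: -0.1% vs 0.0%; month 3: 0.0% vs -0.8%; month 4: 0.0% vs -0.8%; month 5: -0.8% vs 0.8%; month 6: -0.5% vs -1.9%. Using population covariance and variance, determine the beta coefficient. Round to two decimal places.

r̄p = -0.2833%,  r̄m = -0.4500%
Cov = Σ(rp − r̄p)(rm − r̄m) / 6 = -0.0758
Var(rm) = Σ(rm − r̄m)² / 6 = 0.7192
β = Cov / Var = -0.0758 / 0.7192 = -0.1054

-0.11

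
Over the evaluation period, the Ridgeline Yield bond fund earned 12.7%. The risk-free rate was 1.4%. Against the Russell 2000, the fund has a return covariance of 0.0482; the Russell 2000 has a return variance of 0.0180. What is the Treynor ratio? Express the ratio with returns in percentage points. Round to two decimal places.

4.22

β = Cov / Var = 0.0482 / 0.0180 = 2.6778
Treynor = (Rp − Rf) / β = (12.7% − 1.4%) / 2.6778 = 11.30 / 2.6778 = 4.2199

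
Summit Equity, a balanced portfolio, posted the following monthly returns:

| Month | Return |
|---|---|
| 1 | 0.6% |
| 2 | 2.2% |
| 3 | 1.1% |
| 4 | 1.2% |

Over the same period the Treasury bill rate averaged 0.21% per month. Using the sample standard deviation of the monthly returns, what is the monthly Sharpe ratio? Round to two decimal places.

1.59

Mean return μ = 5.10 / 4 = 1.2750%
Σ(r − μ)² = 1.3475; sample σ = √(1.3475/3) = 0.6702%
Sharpe = (μ − rf) / σ = (1.2750 − 0.21) / 0.6702 = 1.0650 / 0.6702 = 1.5891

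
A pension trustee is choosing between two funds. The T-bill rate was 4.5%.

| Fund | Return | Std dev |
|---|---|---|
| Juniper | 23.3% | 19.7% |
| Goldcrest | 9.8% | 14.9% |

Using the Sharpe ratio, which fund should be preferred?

Juniper

Juniper: Sharpe ratio = (23.3% − 4.5%) / 19.7% = 0.954
Goldcrest: Sharpe ratio = (9.8% − 4.5%) / 14.9% = 0.356
Highest: Juniper (0.954).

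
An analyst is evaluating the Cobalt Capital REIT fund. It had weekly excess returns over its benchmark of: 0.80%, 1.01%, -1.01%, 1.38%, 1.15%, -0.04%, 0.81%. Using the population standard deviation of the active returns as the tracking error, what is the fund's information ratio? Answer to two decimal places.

0.76

μ = (0.8 + 1.01 − 1.01 + 1.38 + 1.15 − 0.04 + 0.81) / 7 = 4.100 / 7 = 0.5857%
Population σ = √[Σ(r − μ)² / 7] = √[4.1634 / 7] = √0.5948 = 0.7712%
IR = μ / tracking error = 0.5857 / 0.7712 = 0.7595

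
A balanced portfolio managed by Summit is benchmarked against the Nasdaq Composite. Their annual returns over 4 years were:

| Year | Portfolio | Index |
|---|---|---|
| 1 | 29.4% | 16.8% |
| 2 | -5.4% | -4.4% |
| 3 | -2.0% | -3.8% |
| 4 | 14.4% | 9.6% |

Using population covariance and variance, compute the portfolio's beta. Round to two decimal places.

1.53

r̄p = 9.1000%,  r̄m = 4.5500%
Cov = Σ(rp − r̄p)(rm − r̄m) / 4 = 124.4750
Var(rm) = Σ(rm − r̄m)² / 4 = 81.3475
β = Cov / Var = 124.4750 / 81.3475 = 1.5302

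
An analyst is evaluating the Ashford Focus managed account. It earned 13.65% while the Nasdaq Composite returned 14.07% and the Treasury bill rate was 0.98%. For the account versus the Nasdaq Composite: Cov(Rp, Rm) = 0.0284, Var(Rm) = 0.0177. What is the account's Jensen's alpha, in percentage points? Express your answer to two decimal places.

β = Cov / Var = 0.0284 / 0.0177 = 1.6045
E[R] = Rf + β(Rm − Rf) = 0.98% + 1.6045 × (14.07% − 0.98%) = 21.9829%
α = Rp − E[R] = 13.65% − 21.9829% = -8.3329

-8.33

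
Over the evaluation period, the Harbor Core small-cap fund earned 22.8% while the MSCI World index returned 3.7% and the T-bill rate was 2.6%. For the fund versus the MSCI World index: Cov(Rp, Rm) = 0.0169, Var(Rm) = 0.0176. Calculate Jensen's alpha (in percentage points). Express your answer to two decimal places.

β = Cov / Var = 0.0169 / 0.0176 = 0.9602
E[R] = Rf + β(Rm − Rf) = 2.6% + 0.9602 × (3.7% − 2.6%) = 3.6562%
α = Rp − E[R] = 22.8% − 3.6562% = 19.1438

19.14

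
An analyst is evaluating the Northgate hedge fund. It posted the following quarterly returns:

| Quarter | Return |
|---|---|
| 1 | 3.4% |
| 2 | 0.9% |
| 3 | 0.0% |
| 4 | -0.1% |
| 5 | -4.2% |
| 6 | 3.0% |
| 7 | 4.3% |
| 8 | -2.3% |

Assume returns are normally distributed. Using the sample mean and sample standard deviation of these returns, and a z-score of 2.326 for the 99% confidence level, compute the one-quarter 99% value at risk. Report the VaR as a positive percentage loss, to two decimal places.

6.17

r̄ = (3.4 + 0.9 + 0 − 0.1 − 4.2 + 3 + 4.3 − 2.3) / 8 = 5.00 / 8 = 0.6250%
Sample std dev = √[59.6750 / 7] = 2.9198%
VaR = −(r̄ − z·σ) = −(0.6250 − 2.326 × 2.9198) = −(-6.1665) = 6.1665%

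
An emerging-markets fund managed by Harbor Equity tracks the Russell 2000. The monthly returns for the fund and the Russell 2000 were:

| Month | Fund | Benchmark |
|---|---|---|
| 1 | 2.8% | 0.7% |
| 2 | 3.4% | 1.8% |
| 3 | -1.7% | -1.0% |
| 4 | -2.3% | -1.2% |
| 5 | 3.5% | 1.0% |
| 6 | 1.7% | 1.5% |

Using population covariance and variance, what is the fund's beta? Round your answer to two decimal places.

1.87

r̄p = 1.2333%,  r̄m = 0.4667%
Cov = Σ(rp − r̄p)(rm − r̄m) / 6 = 2.5228
Var(rm) = Σ(rm − r̄m)² / 6 = 1.3522
β = Cov / Var = 2.5228 / 1.3522 = 1.8657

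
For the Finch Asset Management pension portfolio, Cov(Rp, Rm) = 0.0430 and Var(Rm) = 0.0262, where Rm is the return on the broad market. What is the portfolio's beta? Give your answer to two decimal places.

β = Cov(Rp, Rm) / Var(Rm) = 0.0430 / 0.0262 = 1.6412

1.64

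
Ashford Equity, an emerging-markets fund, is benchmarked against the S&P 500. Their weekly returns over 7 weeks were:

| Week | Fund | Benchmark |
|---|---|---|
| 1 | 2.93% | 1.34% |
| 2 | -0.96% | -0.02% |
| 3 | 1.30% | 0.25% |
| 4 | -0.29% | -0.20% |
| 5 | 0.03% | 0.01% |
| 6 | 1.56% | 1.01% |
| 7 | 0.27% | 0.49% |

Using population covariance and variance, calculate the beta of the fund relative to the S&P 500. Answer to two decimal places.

r̄p = 0.6914%,  r̄m = 0.4114%
Cov = Σ(rp − r̄p)(rm − r̄m) / 7 = 0.5779
Var(rm) = Σ(rm − r̄m)² / 7 = 0.2820
β = Cov / Var = 0.5779 / 0.2820 = 2.0493

2.05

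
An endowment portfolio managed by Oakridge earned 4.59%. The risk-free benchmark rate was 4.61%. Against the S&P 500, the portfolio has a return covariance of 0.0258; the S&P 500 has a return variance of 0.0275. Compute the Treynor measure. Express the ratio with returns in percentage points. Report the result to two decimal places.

β = Cov / Var = 0.0258 / 0.0275 = 0.9382
Treynor = (Rp − Rf) / β = (4.59% − 4.61%) / 0.9382 = -0.02 / 0.9382 = -0.0213

-0.02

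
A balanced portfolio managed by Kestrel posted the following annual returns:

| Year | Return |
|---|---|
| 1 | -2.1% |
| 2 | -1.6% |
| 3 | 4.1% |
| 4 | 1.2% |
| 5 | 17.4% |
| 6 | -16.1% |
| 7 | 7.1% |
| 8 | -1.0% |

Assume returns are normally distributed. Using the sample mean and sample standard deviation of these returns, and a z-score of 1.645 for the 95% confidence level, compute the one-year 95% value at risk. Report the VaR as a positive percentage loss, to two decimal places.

14.46

Mean return r̄ = 9.00 / 8 = 1.1250%
Sample σ = √[Σ(r − r̄)² / 7] = √[628.4750 / 7] = √89.7821 = 9.4753%
VaR = −(r̄ − z·σ) = −(1.1250 − 1.645 × 9.4753) = −(-14.4619) = 14.4619%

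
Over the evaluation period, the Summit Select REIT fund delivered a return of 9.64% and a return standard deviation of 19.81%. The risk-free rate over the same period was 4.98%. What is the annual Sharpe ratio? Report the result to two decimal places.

Sharpe = (Rp − Rf) / σp = (9.64% − 4.98%) / 19.81% = 4.66% / 19.81% = 0.2352

0.24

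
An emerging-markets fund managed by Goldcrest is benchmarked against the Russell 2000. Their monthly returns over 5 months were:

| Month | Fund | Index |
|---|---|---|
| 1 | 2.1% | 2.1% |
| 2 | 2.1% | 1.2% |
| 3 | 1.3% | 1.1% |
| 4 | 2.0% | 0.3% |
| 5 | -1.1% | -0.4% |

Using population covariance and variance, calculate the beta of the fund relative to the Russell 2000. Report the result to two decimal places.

r̄p = 1.2800%,  r̄m = 0.8600%
Cov = Σ(rp − r̄p)(rm − r̄m) / 5 = 0.7792
Var(rm) = Σ(rm − r̄m)² / 5 = 0.7224
β = Cov / Var = 0.7792 / 0.7224 = 1.0786

1.08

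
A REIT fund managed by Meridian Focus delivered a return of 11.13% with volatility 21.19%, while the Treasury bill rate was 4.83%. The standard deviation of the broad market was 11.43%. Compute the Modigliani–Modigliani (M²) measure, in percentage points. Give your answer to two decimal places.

Sharpe = (Rp − Rf) / σp = (11.13% − 4.83%) / 21.19% = 0.2973
M² = Rf + Sharpe × σm = 4.83% + 0.2973 × 11.43% = 8.2281%

8.23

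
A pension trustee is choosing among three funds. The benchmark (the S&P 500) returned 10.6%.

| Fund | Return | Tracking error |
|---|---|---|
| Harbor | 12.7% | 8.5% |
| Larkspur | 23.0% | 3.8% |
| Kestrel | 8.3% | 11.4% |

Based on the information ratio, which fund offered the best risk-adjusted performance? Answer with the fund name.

Larkspur

Harbor: IR = (12.7% − 10.6%) / 8.5% = 0.247
Larkspur: IR = (23.0% − 10.6%) / 3.8% = 3.263
Kestrel: IR = (8.3% − 10.6%) / 11.4% = -0.202
Highest: Larkspur (3.263).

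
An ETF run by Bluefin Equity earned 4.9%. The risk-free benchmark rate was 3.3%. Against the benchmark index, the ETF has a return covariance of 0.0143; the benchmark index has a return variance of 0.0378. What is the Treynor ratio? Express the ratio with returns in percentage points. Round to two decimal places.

β = Cov / Var = 0.0143 / 0.0378 = 0.3783
Treynor = (Rp − Rf) / β = (4.9% − 3.3%) / 0.3783 = 1.60 / 0.3783 = 4.2294

4.23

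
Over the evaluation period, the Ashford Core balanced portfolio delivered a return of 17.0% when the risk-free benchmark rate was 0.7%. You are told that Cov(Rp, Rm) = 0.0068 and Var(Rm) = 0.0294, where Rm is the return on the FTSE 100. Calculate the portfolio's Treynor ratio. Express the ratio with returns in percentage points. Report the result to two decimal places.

β = Cov / Var = 0.0068 / 0.0294 = 0.2313
Treynor = (Rp − Rf) / β = (17.0% − 0.7%) / 0.2313 = 16.30 / 0.2313 = 70.4712

70.47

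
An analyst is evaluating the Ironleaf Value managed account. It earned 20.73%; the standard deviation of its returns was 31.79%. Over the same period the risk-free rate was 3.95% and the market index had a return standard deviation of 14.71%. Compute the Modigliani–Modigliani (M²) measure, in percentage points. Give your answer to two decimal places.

11.71

Sharpe = (Rp − Rf) / σp = (20.73% − 3.95%) / 31.79% = 0.5278
M² = Rf + Sharpe × σm = 3.95% + 0.5278 × 14.71% = 11.7139%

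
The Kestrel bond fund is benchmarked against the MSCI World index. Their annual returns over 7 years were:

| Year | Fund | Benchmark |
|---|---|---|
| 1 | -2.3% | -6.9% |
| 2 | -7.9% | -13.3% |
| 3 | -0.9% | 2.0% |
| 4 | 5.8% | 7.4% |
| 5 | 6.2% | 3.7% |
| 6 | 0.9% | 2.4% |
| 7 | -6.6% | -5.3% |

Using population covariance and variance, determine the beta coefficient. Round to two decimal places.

0.68

r̄p = -0.6857%,  r̄m = -1.4286%
Cov = Σ(rp − r̄p)(rm − r̄m) / 7 = 30.7547
Var(rm) = Σ(rm − r̄m)² / 7 = 45.2163
β = Cov / Var = 30.7547 / 45.2163 = 0.6802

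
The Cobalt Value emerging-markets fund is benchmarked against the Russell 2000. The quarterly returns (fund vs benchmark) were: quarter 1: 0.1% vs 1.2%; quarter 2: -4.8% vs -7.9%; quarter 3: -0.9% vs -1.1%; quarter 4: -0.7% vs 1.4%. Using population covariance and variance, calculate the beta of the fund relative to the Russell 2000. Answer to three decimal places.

0.493

r̄p = -1.5750%,  r̄m = -1.6000%
Cov = Σ(rp − r̄p)(rm − r̄m) / 4 = 6.9925
Var(rm) = Σ(rm − r̄m)² / 4 = 14.1950
β = Cov / Var = 6.9925 / 14.1950 = 0.4926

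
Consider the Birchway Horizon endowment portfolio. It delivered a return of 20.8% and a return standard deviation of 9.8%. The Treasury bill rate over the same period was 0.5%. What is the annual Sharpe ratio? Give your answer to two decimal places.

Sharpe = (Rp − Rf) / σp = (20.8% − 0.5%) / 9.8% = 20.30% / 9.8% = 2.0714

2.07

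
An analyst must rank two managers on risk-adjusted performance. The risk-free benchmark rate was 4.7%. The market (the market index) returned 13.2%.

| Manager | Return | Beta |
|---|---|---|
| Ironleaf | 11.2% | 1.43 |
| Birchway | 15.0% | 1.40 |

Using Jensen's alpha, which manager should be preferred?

Ironleaf: α = 11.2% − [4.7% + 1.43 × (13.2% − 4.7%)] = -5.655
Birchway: α = 15.0% − [4.7% + 1.40 × (13.2% − 4.7%)] = -1.600
Highest: Birchway (-1.600).

Birchway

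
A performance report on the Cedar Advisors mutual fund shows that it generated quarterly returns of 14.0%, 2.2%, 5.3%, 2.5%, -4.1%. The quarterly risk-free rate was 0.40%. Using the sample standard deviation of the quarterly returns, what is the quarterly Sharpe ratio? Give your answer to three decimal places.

μ = (14 + 2.2 + 5.3 + 2.5 − 4.1) / 5 = 3.9800%
Sample std dev = √[172.7880 / 4] = 6.5724%
Sharpe = (μ − rf) / σ = (3.9800 − 0.4) / 6.5724 = 3.5800 / 6.5724 = 0.5447

0.545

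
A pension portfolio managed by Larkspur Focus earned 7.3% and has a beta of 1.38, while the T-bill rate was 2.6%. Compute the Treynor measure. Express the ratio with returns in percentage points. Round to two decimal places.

Treynor = (Rp − Rf) / β = (7.3% − 2.6%) / 1.38 = 4.70 / 1.38 = 3.4058

3.41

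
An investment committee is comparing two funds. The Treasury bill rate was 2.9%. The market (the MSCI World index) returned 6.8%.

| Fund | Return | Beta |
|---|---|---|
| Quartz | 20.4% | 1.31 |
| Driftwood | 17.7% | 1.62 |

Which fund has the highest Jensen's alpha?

Quartz: α = 20.4% − [2.9% + 1.31 × (6.8% − 2.9%)] = 12.391
Driftwood: α = 17.7% − [2.9% + 1.62 × (6.8% − 2.9%)] = 8.482
Highest: Quartz (12.391).

Quartz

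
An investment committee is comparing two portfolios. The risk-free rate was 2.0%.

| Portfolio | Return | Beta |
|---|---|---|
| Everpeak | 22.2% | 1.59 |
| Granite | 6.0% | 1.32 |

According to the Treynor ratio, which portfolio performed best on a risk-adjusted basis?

Everpeak: Treynor = (22.2% − 2.0%) / 1.59 = 12.704
Granite: Treynor = (6.0% − 2.0%) / 1.32 = 3.030
Highest: Everpeak (12.704).

Everpeak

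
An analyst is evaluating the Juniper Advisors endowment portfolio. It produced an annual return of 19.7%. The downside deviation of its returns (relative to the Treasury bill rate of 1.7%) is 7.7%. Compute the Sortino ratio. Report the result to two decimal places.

2.34

Sortino = (Rp − Rf) / σd = (19.7% − 1.7%) / 7.7% = 18.00% / 7.7% = 2.3377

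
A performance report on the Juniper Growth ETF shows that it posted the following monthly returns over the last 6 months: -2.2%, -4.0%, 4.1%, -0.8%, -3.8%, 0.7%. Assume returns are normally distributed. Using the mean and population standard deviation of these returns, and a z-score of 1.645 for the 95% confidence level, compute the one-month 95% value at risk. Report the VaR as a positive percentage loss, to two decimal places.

μ = (-2.2 − 4 + 4.1 − 0.8 − 3.8 + 0.7) / 6 = -1.0000%
Population σ = √[Σ(r − μ)² / 6] = √[47.2200 / 6] = √7.8700 = 2.8054%
VaR = −(μ − z·σ) = −(-1.0000 − 1.645 × 2.8054) = −(-5.6149) = 5.6149%

5.61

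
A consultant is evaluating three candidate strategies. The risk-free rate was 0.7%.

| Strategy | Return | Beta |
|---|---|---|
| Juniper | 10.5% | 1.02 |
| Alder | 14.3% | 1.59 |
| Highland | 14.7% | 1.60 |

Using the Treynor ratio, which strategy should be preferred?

Juniper: Treynor = (10.5% − 0.7%) / 1.02 = 9.608
Alder: Treynor = (14.3% − 0.7%) / 1.59 = 8.553
Highland: Treynor = (14.7% − 0.7%) / 1.60 = 8.750
Highest: Juniper (9.608).

Juniper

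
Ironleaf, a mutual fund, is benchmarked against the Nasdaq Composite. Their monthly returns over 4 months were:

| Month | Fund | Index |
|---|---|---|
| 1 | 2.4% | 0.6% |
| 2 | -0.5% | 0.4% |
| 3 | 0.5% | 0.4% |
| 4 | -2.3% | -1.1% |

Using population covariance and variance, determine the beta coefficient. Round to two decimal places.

r̄p = 0.0250%,  r̄m = 0.0750%
Cov = Σ(rp − r̄p)(rm − r̄m) / 4 = 0.9906
Var(rm) = Σ(rm − r̄m)² / 4 = 0.4669
β = Cov / Var = 0.9906 / 0.4669 = 2.1217

2.12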